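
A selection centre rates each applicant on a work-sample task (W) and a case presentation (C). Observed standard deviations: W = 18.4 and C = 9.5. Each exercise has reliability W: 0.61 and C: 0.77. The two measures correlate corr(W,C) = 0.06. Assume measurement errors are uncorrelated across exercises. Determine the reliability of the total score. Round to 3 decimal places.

Var(W+C) = 18.4² + 9.5² + 2·[18.4·9.5·0.06] = 428.81 + 20.976 = 449.786.
Under uncorrelated errors the observed covariances equal the true-score covariances, so only the own-variance terms attenuate.
True-score variance = [18.4²·0.61 + 9.5²·0.77] + 20.976 = 276.014 + 20.976 = 296.99.
Reliability = 296.99 / 449.786 = 0.660.

0.660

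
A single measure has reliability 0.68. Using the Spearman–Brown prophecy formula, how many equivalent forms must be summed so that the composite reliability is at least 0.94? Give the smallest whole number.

8

k ≥ ρ*(1−ρ₁)/(ρ₁(1−ρ*)) = 0.94·0.32 / (0.68·0.06) = 7.373.
Smallest integer k = 8.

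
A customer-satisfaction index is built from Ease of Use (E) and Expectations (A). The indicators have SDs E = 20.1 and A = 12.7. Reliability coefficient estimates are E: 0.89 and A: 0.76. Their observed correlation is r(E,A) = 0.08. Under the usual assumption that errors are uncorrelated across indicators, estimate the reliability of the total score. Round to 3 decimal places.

0.863

Var(E+A) = 20.1² + 12.7² + 2·[20.1·12.7·0.08] = 565.3 + 40.8432 = 606.143.
With uncorrelated errors the cross-covariances are all true-score covariance, so they carry over unchanged; only the diagonal terms shrink to ρᵢσᵢ².
True-score variance = [20.1²·0.89 + 12.7²·0.76] + 40.8432 = 482.149 + 40.8432 = 522.993.
Reliability = 522.993 / 606.143 = 0.863.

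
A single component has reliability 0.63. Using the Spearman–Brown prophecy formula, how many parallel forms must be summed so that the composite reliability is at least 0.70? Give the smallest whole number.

k ≥ ρ*(1−ρ₁)/(ρ₁(1−ρ*)) = 0.70·0.37 / (0.63·0.30) = 1.370.
Smallest integer k = 2.

2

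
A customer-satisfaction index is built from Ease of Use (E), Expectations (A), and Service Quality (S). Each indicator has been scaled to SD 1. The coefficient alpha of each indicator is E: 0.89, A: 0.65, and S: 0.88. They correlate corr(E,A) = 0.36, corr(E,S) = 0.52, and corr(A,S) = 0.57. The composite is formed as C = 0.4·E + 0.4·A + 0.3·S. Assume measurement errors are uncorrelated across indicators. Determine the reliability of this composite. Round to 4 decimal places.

Var(C) = 0.4² + 0.4² + 0.3² + 2·[0.16·0.36 + 0.12·0.52 + 0.12·0.57] = 0.41 + 0.3768 = 0.7868.
Under uncorrelated errors the observed covariances equal the true-score covariances, so only the own-variance terms attenuate.
True-score variance = [0.4²·0.89 + 0.4²·0.65 + 0.3²·0.88] + 0.3768 = 0.3256 + 0.3768 = 0.7024.
Reliability = 0.7024 / 0.7868 = 0.8927.

0.8927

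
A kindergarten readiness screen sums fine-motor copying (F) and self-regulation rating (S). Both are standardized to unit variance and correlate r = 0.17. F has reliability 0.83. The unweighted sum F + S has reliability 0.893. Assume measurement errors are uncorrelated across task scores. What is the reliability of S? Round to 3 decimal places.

0.920

Var(F+S) = 2 + 2·0.17 = 2.340.
True-score variance = ρ_F + ρ_S + 2·0.17, so 0.893 = (0.83 + ρ_S + 0.34) / 2.340.
ρ_S = 0.893·2.340 − 0.83 − 0.34 = 0.920.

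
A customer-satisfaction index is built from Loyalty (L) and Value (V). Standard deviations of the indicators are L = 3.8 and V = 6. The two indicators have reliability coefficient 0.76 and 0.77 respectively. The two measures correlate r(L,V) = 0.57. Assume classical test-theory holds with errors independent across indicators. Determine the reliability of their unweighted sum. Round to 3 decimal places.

0.846

Var(L+V) = 3.8² + 6² + 2·[3.8·6·0.57] = 50.44 + 25.992 = 76.432.
Because errors are independent across components, Cov(Tᵢ,Tⱼ) = Cov(Xᵢ,Xⱼ); the off-diagonal part of the true-score variance is the same as above.
True-score variance = [3.8²·0.76 + 6²·0.77] + 25.992 = 38.6944 + 25.992 = 64.6864.
Reliability = 64.6864 / 76.432 = 0.846.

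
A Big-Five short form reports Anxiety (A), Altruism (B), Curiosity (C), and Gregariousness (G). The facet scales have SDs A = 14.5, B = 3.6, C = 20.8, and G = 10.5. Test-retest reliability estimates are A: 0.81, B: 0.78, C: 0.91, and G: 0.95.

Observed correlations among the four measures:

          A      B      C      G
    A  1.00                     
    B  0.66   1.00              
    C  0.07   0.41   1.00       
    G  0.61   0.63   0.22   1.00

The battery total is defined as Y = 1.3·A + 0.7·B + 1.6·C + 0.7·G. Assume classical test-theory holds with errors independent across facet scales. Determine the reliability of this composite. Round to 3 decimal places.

0.916

Var(Y) = 1.3²·14.5² + 0.7²·3.6² + 1.6²·20.8² + 0.7²·10.5² + 2·[0.91·14.5·3.6·0.66 + 2.08·14.5·20.8·0.07 + 0.91·14.5·10.5·0.61 + 1.12·3.6·20.8·0.41 + 0.49·3.6·10.5·0.63 + 1.12·20.8·10.5·0.22] = 1523.25 + 519.292 = 2042.55.
Because errors are independent across components, Cov(Tᵢ,Tⱼ) = Cov(Xᵢ,Xⱼ); the off-diagonal part of the true-score variance is the same as above.
True-score variance = [1.3²·14.5²·0.81 + 0.7²·3.6²·0.78 + 1.6²·20.8²·0.91 + 0.7²·10.5²·0.95] + 519.292 = 1351.96 + 519.292 = 1871.26.
Reliability = 1871.26 / 2042.55 = 0.916.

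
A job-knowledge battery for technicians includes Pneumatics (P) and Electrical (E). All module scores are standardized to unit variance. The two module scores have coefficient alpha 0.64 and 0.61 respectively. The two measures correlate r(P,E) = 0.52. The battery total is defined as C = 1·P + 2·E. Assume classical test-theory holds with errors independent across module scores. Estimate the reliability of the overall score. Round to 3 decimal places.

0.729

Var(C) = 1 + 2² + 2·[2·0.52] = 5 + 2.08 = 7.08.
Under uncorrelated errors the observed covariances equal the true-score covariances, so only the own-variance terms attenuate.
True-score variance = [0.64 + 2²·0.61] + 2.08 = 3.08 + 2.08 = 5.16.
Reliability = 5.16 / 7.08 = 0.729.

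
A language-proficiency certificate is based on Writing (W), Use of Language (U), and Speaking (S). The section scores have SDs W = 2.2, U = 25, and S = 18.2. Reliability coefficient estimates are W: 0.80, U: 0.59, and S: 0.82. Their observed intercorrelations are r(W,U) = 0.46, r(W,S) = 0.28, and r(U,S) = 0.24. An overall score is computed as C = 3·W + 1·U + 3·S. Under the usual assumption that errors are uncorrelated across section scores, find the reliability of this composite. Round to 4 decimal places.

0.8279

Var(C) = 3²·2.2² + 25² + 3²·18.2² + 2·[3·2.2·25·0.46 + 9·2.2·18.2·0.28 + 3·25·18.2·0.24] = 3649.72 + 1008.8 = 4658.52.
With uncorrelated errors the cross-covariances are all true-score covariance, so they carry over unchanged; only the diagonal terms shrink to ρᵢσᵢ².
True-score variance = [3²·2.2²·0.80 + 25²·0.59 + 3²·18.2²·0.82] + 1008.8 = 2848.15 + 1008.8 = 3856.95.
Reliability = 3856.95 / 4658.52 = 0.8279.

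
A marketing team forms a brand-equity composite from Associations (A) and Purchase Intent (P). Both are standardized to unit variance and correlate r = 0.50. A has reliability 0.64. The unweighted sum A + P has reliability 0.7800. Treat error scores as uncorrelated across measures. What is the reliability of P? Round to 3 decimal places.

0.700

Var(A+P) = 2 + 2·0.50 = 3.000.
True-score variance = ρ_A + ρ_P + 2·0.50, so 0.7800 = (0.64 + ρ_P + 1.00) / 3.000.
ρ_P = 0.7800·3.000 − 0.64 − 1.00 = 0.700.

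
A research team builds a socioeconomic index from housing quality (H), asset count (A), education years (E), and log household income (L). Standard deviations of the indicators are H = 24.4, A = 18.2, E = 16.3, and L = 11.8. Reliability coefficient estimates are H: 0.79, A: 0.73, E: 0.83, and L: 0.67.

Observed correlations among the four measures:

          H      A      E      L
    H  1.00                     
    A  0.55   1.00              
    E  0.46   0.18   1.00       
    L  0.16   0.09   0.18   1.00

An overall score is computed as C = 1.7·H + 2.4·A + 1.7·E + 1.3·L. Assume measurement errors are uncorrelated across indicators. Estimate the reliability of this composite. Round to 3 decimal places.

Var(C) = 1.7²·24.4² + 2.4²·18.2² + 1.7²·16.3² + 1.3²·11.8² + 2·[4.08·24.4·18.2·0.55 + 2.89·24.4·16.3·0.46 + 2.21·24.4·11.8·0.16 + 4.08·18.2·16.3·0.18 + 3.12·18.2·11.8·0.09 + 2.21·16.3·11.8·0.18] = 4631.69 + 3963.48 = 8595.17.
Because errors are independent across components, Cov(Tᵢ,Tⱼ) = Cov(Xᵢ,Xⱼ); the off-diagonal part of the true-score variance is the same as above.
True-score variance = [1.7²·24.4²·0.79 + 2.4²·18.2²·0.73 + 1.7²·16.3²·0.83 + 1.3²·11.8²·0.67] + 3963.48 = 3547.04 + 3963.48 = 7510.51.
Reliability = 7510.51 / 8595.17 = 0.874.

0.874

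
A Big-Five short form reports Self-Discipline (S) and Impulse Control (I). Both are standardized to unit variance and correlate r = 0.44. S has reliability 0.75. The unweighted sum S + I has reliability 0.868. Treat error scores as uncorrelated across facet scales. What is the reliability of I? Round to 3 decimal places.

0.870

Var(S+I) = 2 + 2·0.44 = 2.880.
True-score variance = ρ_S + ρ_I + 2·0.44, so 0.868 = (0.75 + ρ_I + 0.88) / 2.880.
ρ_I = 0.868·2.880 − 0.75 − 0.88 = 0.870.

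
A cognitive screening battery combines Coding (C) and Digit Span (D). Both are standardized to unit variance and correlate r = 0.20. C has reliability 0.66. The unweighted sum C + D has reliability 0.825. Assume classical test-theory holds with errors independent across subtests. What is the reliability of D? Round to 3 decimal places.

0.920

Var(C+D) = 2 + 2·0.20 = 2.400.
True-score variance = ρ_C + ρ_D + 2·0.20, so 0.825 = (0.66 + ρ_D + 0.40) / 2.400.
ρ_D = 0.825·2.400 − 0.66 − 0.40 = 0.920.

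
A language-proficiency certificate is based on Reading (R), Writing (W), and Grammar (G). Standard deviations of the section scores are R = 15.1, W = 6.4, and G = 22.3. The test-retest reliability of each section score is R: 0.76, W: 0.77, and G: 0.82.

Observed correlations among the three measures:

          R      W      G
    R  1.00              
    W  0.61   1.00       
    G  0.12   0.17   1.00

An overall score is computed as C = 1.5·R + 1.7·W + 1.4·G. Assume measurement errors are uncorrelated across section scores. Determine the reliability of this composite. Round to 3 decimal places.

0.851

Var(C) = 1.5²·15.1² + 1.7²·6.4² + 1.4²·22.3² + 2·[2.55·15.1·6.4·0.61 + 2.1·15.1·22.3·0.12 + 2.38·6.4·22.3·0.17] = 1606.09 + 585.848 = 2191.93.
With uncorrelated errors the cross-covariances are all true-score covariance, so they carry over unchanged; only the diagonal terms shrink to ρᵢσᵢ².
True-score variance = [1.5²·15.1²·0.76 + 1.7²·6.4²·0.77 + 1.4²·22.3²·0.82] + 585.848 = 1280.29 + 585.848 = 1866.14.
Reliability = 1866.14 / 2191.93 = 0.851.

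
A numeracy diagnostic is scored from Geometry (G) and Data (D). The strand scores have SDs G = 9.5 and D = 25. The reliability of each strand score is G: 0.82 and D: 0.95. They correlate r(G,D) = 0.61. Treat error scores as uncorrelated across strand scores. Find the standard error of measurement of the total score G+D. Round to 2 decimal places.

Var(total) = 715.25 + 289.75 = 1005.
True-score variance = 667.755 + 289.75 = 957.505, so reliability = 0.9527.
Error variance = 1005 − 957.505 = 47.495; SEM = √47.495 = 6.89.

6.89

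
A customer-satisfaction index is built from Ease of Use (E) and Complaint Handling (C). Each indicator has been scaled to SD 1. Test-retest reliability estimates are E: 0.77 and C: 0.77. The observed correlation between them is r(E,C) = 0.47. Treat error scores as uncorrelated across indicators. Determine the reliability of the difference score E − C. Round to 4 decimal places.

Var(E−C) = 1 + 1 − 2·0.47 = 2 − 0.94 = 1.06.
With uncorrelated errors the cross-covariances are all true-score covariance, so they carry over unchanged; only the diagonal terms shrink to ρᵢσᵢ².
True-score variance = [0.77 + 0.77] − 0.94 = 1.54 − 0.94 = 0.6.
Reliability = 0.6 / 1.06 = 0.5660.

0.5660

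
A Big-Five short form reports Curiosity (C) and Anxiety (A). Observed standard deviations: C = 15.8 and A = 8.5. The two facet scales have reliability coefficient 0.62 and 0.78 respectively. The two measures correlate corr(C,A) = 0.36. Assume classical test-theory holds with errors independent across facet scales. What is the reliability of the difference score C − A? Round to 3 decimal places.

Var(C−A) = 15.8² + 8.5² − 2·15.8·8.5·0.36 = 321.89 − 96.696 = 225.194.
Under uncorrelated errors the observed covariances equal the true-score covariances, so only the own-variance terms attenuate.
True-score variance = [15.8²·0.62 + 8.5²·0.78] − 96.696 = 211.132 − 96.696 = 114.436.
Reliability = 114.436 / 225.194 = 0.508.

0.508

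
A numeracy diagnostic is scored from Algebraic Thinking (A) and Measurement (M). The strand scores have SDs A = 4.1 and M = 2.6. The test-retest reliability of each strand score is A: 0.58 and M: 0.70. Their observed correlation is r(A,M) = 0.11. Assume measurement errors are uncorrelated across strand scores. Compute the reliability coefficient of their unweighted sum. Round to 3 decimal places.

0.649

Var(A+M) = 4.1² + 2.6² + 2·[4.1·2.6·0.11] = 23.57 + 2.3452 = 25.9152.
Under uncorrelated errors the observed covariances equal the true-score covariances, so only the own-variance terms attenuate.
True-score variance = [4.1²·0.58 + 2.6²·0.70] + 2.3452 = 14.4818 + 2.3452 = 16.827.
Reliability = 16.827 / 25.9152 = 0.649.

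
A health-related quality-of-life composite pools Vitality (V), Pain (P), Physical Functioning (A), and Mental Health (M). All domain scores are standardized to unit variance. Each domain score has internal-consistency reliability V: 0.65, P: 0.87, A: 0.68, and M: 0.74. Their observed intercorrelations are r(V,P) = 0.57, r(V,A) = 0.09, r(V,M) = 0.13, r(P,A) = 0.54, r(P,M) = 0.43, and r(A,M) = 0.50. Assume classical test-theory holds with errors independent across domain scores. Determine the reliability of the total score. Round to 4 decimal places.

0.8756

Var(V+P+A+M) = 4 + 2·[0.57 + 0.09 + 0.13 + 0.54 + 0.43 + 0.50] = 4 + 4.52 = 8.52.
Because errors are independent across components, Cov(Tᵢ,Tⱼ) = Cov(Xᵢ,Xⱼ); the off-diagonal part of the true-score variance is the same as above.
True-score variance = [0.65 + 0.87 + 0.68 + 0.74] + 4.52 = 2.94 + 4.52 = 7.46.
Reliability = 7.46 / 8.52 = 0.8756.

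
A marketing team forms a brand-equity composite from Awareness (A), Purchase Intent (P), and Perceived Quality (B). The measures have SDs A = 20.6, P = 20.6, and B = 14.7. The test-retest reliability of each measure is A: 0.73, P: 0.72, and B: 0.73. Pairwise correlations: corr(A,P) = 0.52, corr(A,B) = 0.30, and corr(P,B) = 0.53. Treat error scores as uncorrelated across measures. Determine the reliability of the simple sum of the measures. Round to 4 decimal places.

Var(A+P+B) = 20.6² + 20.6² + 14.7² + 2·[20.6·20.6·0.52 + 20.6·14.7·0.30 + 20.6·14.7·0.53] = 1064.81 + 944.016 = 2008.83.
With uncorrelated errors the cross-covariances are all true-score covariance, so they carry over unchanged; only the diagonal terms shrink to ρᵢσᵢ².
True-score variance = [20.6²·0.73 + 20.6²·0.72 + 14.7²·0.73] + 944.016 = 773.068 + 944.016 = 1717.08.
Reliability = 1717.08 / 2008.83 = 0.8548.

0.8548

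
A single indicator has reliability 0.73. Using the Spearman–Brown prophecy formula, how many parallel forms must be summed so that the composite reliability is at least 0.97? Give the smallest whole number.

12

k ≥ ρ*(1−ρ₁)/(ρ₁(1−ρ*)) = 0.97·0.27 / (0.73·0.03) = 11.959.
Smallest integer k = 12.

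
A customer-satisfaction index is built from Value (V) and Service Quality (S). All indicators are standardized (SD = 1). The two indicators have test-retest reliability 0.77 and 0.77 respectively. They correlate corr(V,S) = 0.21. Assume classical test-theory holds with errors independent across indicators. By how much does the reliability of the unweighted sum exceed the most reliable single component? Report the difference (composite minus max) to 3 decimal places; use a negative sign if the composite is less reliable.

0.040

Var(sum) = 2 + 0.42 = 2.42; true-score variance = 1.54 + 0.42 = 1.96; composite reliability = 0.8099.
Max component reliability = 0.7700.
Difference = 0.8099 − 0.7700 = 0.040.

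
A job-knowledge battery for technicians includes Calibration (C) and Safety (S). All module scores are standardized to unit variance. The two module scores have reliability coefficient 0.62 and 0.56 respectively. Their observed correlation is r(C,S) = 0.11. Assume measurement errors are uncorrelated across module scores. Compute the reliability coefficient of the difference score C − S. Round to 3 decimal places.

0.539

Var(C−S) = 1 + 1 − 2·0.11 = 2 − 0.22 = 1.78.
Because errors are independent across components, Cov(Tᵢ,Tⱼ) = Cov(Xᵢ,Xⱼ); the off-diagonal part of the true-score variance is the same as above.
True-score variance = [0.62 + 0.56] − 0.22 = 1.18 − 0.22 = 0.96.
Reliability = 0.96 / 1.78 = 0.539.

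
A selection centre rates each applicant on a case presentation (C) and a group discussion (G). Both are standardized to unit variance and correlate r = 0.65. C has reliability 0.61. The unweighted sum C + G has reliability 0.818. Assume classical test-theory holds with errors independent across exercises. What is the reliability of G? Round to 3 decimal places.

0.789

Var(C+G) = 2 + 2·0.65 = 3.300.
True-score variance = ρ_C + ρ_G + 2·0.65, so 0.818 = (0.61 + ρ_G + 1.30) / 3.300.
ρ_G = 0.818·3.300 − 0.61 − 1.30 = 0.789.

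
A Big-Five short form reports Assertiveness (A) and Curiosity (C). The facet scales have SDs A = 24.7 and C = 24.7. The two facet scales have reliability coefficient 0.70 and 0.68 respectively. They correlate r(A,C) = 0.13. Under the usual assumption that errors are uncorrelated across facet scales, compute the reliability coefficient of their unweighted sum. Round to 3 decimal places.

0.726

Var(A+C) = 24.7² + 24.7² + 2·[24.7·24.7·0.13] = 1220.18 + 158.623 = 1378.8.
With uncorrelated errors the cross-covariances are all true-score covariance, so they carry over unchanged; only the diagonal terms shrink to ρᵢσᵢ².
True-score variance = [24.7²·0.70 + 24.7²·0.68] + 158.623 = 841.924 + 158.623 = 1000.55.
Reliability = 1000.55 / 1378.8 = 0.726.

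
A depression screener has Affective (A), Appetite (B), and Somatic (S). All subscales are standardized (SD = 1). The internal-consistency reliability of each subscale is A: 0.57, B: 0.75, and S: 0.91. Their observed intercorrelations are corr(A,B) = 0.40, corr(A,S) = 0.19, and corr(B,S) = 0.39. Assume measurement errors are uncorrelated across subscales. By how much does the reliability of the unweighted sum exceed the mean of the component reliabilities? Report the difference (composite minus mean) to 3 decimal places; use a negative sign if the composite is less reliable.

Var(sum) = 3 + 1.96 = 4.96; true-score variance = 2.23 + 1.96 = 4.19; composite reliability = 0.8448.
Mean component reliability = 0.7433.
Difference = 0.8448 − 0.7433 = 0.101.

0.101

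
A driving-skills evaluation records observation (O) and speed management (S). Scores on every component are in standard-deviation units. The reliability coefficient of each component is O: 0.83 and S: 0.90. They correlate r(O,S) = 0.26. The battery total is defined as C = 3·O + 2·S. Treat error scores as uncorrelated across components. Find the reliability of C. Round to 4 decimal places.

Var(C) = 3² + 2² + 2·[6·0.26] = 13 + 3.12 = 16.12.
Because errors are independent across components, Cov(Tᵢ,Tⱼ) = Cov(Xᵢ,Xⱼ); the off-diagonal part of the true-score variance is the same as above.
True-score variance = [3²·0.83 + 2²·0.90] + 3.12 = 11.07 + 3.12 = 14.19.
Reliability = 14.19 / 16.12 = 0.8803.

0.8803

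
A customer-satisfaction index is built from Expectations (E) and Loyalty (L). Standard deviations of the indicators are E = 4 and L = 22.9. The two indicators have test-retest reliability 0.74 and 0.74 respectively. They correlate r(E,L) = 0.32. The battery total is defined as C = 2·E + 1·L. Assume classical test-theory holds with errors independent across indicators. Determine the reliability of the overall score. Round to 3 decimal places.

Var(C) = 2²·4² + 22.9² + 2·[2·4·22.9·0.32] = 588.41 + 117.248 = 705.658.
Under uncorrelated errors the observed covariances equal the true-score covariances, so only the own-variance terms attenuate.
True-score variance = [2²·4²·0.74 + 22.9²·0.74] + 117.248 = 435.423 + 117.248 = 552.671.
Reliability = 552.671 / 705.658 = 0.783.

0.783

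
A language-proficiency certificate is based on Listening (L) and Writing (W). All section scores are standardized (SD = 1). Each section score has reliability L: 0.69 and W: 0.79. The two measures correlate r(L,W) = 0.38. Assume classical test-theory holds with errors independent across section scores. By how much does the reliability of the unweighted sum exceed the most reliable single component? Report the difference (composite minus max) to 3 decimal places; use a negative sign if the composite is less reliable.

Var(sum) = 2 + 0.76 = 2.76; true-score variance = 1.48 + 0.76 = 2.24; composite reliability = 0.8116.
Max component reliability = 0.7900.
Difference = 0.8116 − 0.7900 = 0.022.

0.022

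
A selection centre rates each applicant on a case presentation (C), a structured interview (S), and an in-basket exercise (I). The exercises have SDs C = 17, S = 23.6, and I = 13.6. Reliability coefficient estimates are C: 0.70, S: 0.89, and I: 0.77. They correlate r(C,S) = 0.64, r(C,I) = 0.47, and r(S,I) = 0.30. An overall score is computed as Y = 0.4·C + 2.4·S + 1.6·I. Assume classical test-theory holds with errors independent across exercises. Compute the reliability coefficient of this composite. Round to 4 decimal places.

0.9067

Var(Y) = 0.4²·17² + 2.4²·23.6² + 1.6²·13.6² + 2·[0.96·17·23.6·0.64 + 0.64·17·13.6·0.47 + 3.84·23.6·13.6·0.30] = 3727.83 + 1371.58 = 5099.4.
Because errors are independent across components, Cov(Tᵢ,Tⱼ) = Cov(Xᵢ,Xⱼ); the off-diagonal part of the true-score variance is the same as above.
True-score variance = [0.4²·17²·0.70 + 2.4²·23.6²·0.89 + 1.6²·13.6²·0.77] + 1371.58 = 3252.16 + 1371.58 = 4623.74.
Reliability = 4623.74 / 5099.4 = 0.9067.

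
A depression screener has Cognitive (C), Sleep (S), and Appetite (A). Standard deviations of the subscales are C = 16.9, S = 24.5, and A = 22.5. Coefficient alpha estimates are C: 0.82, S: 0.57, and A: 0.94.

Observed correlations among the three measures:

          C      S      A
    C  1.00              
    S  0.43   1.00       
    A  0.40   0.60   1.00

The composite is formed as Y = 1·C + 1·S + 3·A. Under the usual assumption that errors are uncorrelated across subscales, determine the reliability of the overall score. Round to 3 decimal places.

0.933

Var(Y) = 16.9² + 24.5² + 3²·22.5² + 2·[16.9·24.5·0.43 + 3·16.9·22.5·0.40 + 3·24.5·22.5·0.60] = 5442.11 + 3253.18 = 8695.29.
Under uncorrelated errors the observed covariances equal the true-score covariances, so only the own-variance terms attenuate.
True-score variance = [16.9²·0.82 + 24.5²·0.57 + 3²·22.5²·0.94] + 3253.18 = 4859.22 + 3253.18 = 8112.4.
Reliability = 8112.4 / 8695.29 = 0.933.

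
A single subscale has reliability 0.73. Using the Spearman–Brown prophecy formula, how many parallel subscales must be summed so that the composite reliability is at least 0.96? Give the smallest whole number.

k ≥ ρ*(1−ρ₁)/(ρ₁(1−ρ*)) = 0.96·0.27 / (0.73·0.04) = 8.877.
Smallest integer k = 9.

9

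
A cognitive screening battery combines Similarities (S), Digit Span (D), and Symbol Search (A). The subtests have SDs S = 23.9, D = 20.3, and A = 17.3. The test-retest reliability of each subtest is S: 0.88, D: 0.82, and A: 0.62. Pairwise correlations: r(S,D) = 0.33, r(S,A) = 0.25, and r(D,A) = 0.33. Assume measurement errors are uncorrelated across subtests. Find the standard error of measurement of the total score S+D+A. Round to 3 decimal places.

Var(total) = 1282.59 + 758.733 = 2041.32.
True-score variance = 1026.14 + 758.733 = 1784.87, so reliability = 0.8744.
Error variance = 2041.32 − 1784.87 = 256.452; SEM = √256.452 = 16.014.

16.014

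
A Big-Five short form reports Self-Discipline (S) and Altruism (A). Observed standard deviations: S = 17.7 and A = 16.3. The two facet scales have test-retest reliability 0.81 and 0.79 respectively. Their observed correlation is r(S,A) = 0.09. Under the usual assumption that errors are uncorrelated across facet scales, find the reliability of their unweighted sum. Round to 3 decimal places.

0.817

Var(S+A) = 17.7² + 16.3² + 2·[17.7·16.3·0.09] = 578.98 + 51.9318 = 630.912.
Under uncorrelated errors the observed covariances equal the true-score covariances, so only the own-variance terms attenuate.
True-score variance = [17.7²·0.81 + 16.3²·0.79] + 51.9318 = 463.66 + 51.9318 = 515.592.
Reliability = 515.592 / 630.912 = 0.817.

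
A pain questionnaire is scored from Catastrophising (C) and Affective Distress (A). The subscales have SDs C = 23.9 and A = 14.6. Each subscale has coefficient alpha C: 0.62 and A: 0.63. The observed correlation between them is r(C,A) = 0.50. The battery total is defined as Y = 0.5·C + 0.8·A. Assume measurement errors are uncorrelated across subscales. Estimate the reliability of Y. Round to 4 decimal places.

0.7499

Var(Y) = 0.5²·23.9² + 0.8²·14.6² + 2·[0.4·23.9·14.6·0.50] = 279.225 + 139.576 = 418.801.
With uncorrelated errors the cross-covariances are all true-score covariance, so they carry over unchanged; only the diagonal terms shrink to ρᵢσᵢ².
True-score variance = [0.5²·23.9²·0.62 + 0.8²·14.6²·0.63] + 139.576 = 174.484 + 139.576 = 314.06.
Reliability = 314.06 / 418.801 = 0.7499.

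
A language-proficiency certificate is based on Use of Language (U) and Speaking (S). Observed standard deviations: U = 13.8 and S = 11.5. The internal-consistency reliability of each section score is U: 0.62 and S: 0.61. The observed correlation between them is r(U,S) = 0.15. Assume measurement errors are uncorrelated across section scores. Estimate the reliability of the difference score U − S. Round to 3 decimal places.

Var(U−S) = 13.8² + 11.5² − 2·13.8·11.5·0.15 = 322.69 − 47.61 = 275.08.
Because errors are independent across components, Cov(Tᵢ,Tⱼ) = Cov(Xᵢ,Xⱼ); the off-diagonal part of the true-score variance is the same as above.
True-score variance = [13.8²·0.62 + 11.5²·0.61] − 47.61 = 198.745 − 47.61 = 151.135.
Reliability = 151.135 / 275.08 = 0.549.

0.549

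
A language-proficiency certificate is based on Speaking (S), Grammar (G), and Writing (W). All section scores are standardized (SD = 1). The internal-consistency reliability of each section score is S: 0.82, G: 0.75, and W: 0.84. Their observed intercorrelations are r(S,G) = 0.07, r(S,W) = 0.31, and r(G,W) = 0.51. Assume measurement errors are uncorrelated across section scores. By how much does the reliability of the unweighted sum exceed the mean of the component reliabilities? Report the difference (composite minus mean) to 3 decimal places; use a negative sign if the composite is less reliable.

0.073

Var(sum) = 3 + 1.78 = 4.78; true-score variance = 2.41 + 1.78 = 4.19; composite reliability = 0.8766.
Mean component reliability = 0.8033.
Difference = 0.8766 − 0.8033 = 0.073.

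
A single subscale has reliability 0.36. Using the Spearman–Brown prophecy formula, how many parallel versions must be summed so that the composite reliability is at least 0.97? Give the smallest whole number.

k ≥ ρ*(1−ρ₁)/(ρ₁(1−ρ*)) = 0.97·0.64 / (0.36·0.03) = 57.481.
Smallest integer k = 58.

58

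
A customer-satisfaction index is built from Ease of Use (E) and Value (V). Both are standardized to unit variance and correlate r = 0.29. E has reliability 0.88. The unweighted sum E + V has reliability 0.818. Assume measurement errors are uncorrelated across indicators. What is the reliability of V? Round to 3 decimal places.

Var(E+V) = 2 + 2·0.29 = 2.580.
True-score variance = ρ_E + ρ_V + 2·0.29, so 0.818 = (0.88 + ρ_V + 0.58) / 2.580.
ρ_V = 0.818·2.580 − 0.88 − 0.58 = 0.650.

0.650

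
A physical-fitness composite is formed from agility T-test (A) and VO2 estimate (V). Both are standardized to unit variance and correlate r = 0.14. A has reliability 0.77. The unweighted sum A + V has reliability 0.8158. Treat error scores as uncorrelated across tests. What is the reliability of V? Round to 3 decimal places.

0.810

Var(A+V) = 2 + 2·0.14 = 2.280.
True-score variance = ρ_A + ρ_V + 2·0.14, so 0.8158 = (0.77 + ρ_V + 0.28) / 2.280.
ρ_V = 0.8158·2.280 − 0.77 − 0.28 = 0.810.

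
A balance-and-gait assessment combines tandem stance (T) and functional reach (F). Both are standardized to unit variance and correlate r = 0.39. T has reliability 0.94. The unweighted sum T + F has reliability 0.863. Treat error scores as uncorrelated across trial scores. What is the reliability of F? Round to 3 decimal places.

Var(T+F) = 2 + 2·0.39 = 2.780.
True-score variance = ρ_T + ρ_F + 2·0.39, so 0.863 = (0.94 + ρ_F + 0.78) / 2.780.
ρ_F = 0.863·2.780 − 0.94 − 0.78 = 0.679.

0.679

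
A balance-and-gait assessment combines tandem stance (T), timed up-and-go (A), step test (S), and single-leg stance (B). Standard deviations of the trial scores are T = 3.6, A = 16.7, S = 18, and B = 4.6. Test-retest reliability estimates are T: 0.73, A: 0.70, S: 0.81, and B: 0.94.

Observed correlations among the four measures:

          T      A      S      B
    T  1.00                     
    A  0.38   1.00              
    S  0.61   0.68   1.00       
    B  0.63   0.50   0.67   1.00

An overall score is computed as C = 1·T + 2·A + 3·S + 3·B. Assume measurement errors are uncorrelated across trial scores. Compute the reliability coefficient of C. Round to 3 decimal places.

Var(C) = 3.6² + 2²·16.7² + 3²·18² + 3²·4.6² + 2·[2·3.6·16.7·0.38 + 3·3.6·18·0.61 + 3·3.6·4.6·0.63 + 6·16.7·18·0.68 + 6·16.7·4.6·0.50 + 9·18·4.6·0.67] = 4234.96 + 4303.53 = 8538.49.
Because errors are independent across components, Cov(Tᵢ,Tⱼ) = Cov(Xᵢ,Xⱼ); the off-diagonal part of the true-score variance is the same as above.
True-score variance = [3.6²·0.73 + 2²·16.7²·0.70 + 3²·18²·0.81 + 3²·4.6²·0.94] + 4303.53 = 3331.33 + 4303.53 = 7634.86.
Reliability = 7634.86 / 8538.49 = 0.894.

0.894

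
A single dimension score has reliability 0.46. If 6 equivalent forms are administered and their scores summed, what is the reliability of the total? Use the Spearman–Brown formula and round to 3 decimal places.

0.836

ρ_k = kρ / (1 + (k−1)ρ) = 6·0.46 / (1 + 5·0.46) = 2.760 / 3.300 = 0.836.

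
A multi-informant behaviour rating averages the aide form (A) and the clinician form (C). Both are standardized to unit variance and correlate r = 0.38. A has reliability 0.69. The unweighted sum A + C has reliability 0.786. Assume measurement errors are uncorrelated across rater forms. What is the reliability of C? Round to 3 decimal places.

0.719

Var(A+C) = 2 + 2·0.38 = 2.760.
True-score variance = ρ_A + ρ_C + 2·0.38, so 0.786 = (0.69 + ρ_C + 0.76) / 2.760.
ρ_C = 0.786·2.760 − 0.69 − 0.76 = 0.719.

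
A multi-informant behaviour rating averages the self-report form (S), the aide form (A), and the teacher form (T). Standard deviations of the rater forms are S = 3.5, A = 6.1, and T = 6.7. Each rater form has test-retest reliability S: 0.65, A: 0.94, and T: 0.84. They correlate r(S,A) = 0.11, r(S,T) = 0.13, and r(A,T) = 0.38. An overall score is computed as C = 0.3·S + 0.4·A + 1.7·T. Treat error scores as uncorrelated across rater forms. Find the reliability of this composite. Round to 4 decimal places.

0.8669

Var(C) = 0.3²·3.5² + 0.4²·6.1² + 1.7²·6.7² + 2·[0.12·3.5·6.1·0.11 + 0.51·3.5·6.7·0.13 + 0.68·6.1·6.7·0.38] = 136.788 + 24.7947 = 161.583.
Because errors are independent across components, Cov(Tᵢ,Tⱼ) = Cov(Xᵢ,Xⱼ); the off-diagonal part of the true-score variance is the same as above.
True-score variance = [0.3²·3.5²·0.65 + 0.4²·6.1²·0.94 + 1.7²·6.7²·0.84] + 24.7947 = 115.288 + 24.7947 = 140.083.
Reliability = 140.083 / 161.583 = 0.8669.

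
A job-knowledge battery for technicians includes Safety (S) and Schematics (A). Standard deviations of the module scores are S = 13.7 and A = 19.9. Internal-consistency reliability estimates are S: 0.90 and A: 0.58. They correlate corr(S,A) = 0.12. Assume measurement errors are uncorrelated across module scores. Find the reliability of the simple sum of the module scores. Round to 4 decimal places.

Var(S+A) = 13.7² + 19.9² + 2·[13.7·19.9·0.12] = 583.7 + 65.4312 = 649.131.
Under uncorrelated errors the observed covariances equal the true-score covariances, so only the own-variance terms attenuate.
True-score variance = [13.7²·0.90 + 19.9²·0.58] + 65.4312 = 398.607 + 65.4312 = 464.038.
Reliability = 464.038 / 649.131 = 0.7149.

0.7149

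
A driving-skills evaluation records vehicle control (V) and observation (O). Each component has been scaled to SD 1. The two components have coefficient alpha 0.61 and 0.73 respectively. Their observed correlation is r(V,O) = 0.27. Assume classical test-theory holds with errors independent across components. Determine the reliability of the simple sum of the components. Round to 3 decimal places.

0.740

Var(V+O) = 2 + 2·[0.27] = 2 + 0.54 = 2.54.
With uncorrelated errors the cross-covariances are all true-score covariance, so they carry over unchanged; only the diagonal terms shrink to ρᵢσᵢ².
True-score variance = [0.61 + 0.73] + 0.54 = 1.34 + 0.54 = 1.88.
Reliability = 1.88 / 2.54 = 0.740.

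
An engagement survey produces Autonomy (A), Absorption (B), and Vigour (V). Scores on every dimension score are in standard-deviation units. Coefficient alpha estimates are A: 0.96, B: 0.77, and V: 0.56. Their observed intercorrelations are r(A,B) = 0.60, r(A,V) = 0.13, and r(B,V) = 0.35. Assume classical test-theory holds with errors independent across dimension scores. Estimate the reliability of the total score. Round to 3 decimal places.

Var(A+B+V) = 3 + 2·[0.60 + 0.13 + 0.35] = 3 + 2.16 = 5.16.
With uncorrelated errors the cross-covariances are all true-score covariance, so they carry over unchanged; only the diagonal terms shrink to ρᵢσᵢ².
True-score variance = [0.96 + 0.77 + 0.56] + 2.16 = 2.29 + 2.16 = 4.45.
Reliability = 4.45 / 5.16 = 0.862.

0.862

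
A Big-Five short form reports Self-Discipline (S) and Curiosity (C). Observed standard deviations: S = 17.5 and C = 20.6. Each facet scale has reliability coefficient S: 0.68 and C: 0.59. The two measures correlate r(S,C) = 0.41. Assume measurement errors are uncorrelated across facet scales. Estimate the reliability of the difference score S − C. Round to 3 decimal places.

Var(S−C) = 17.5² + 20.6² − 2·17.5·20.6·0.41 = 730.61 − 295.61 = 435.
With uncorrelated errors the cross-covariances are all true-score covariance, so they carry over unchanged; only the diagonal terms shrink to ρᵢσᵢ².
True-score variance = [17.5²·0.68 + 20.6²·0.59] − 295.61 = 458.622 − 295.61 = 163.012.
Reliability = 163.012 / 435 = 0.375.

0.375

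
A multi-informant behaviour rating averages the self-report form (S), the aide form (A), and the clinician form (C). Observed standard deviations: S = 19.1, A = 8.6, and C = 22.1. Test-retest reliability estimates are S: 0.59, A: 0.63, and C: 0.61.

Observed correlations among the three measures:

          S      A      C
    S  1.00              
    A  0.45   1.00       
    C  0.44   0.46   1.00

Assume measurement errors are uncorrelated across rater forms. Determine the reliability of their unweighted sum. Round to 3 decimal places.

0.773

Var(S+A+C) = 19.1² + 8.6² + 22.1² + 2·[19.1·8.6·0.45 + 19.1·22.1·0.44 + 8.6·22.1·0.46] = 927.18 + 694.146 = 1621.33.
Under uncorrelated errors the observed covariances equal the true-score covariances, so only the own-variance terms attenuate.
True-score variance = [19.1²·0.59 + 8.6²·0.63 + 22.1²·0.61] + 694.146 = 559.763 + 694.146 = 1253.91.
Reliability = 1253.91 / 1621.33 = 0.773.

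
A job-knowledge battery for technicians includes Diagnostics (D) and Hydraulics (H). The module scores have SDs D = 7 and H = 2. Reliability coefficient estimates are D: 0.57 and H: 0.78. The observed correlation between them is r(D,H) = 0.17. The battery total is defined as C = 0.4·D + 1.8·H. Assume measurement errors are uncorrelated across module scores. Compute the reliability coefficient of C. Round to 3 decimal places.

Var(C) = 0.4²·7² + 1.8²·2² + 2·[0.72·7·2·0.17] = 20.8 + 3.4272 = 24.2272.
Under uncorrelated errors the observed covariances equal the true-score covariances, so only the own-variance terms attenuate.
True-score variance = [0.4²·7²·0.57 + 1.8²·2²·0.78] + 3.4272 = 14.5776 + 3.4272 = 18.0048.
Reliability = 18.0048 / 24.2272 = 0.743.

0.743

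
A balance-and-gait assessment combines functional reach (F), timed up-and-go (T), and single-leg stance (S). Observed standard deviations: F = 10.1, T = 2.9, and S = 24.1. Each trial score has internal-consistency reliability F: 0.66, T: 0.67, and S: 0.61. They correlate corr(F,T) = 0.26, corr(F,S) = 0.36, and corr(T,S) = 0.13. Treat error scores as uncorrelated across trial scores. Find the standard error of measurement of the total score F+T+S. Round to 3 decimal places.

Var(total) = 691.23 + 208.657 = 899.887.
True-score variance = 427.255 + 208.657 = 635.913, so reliability = 0.7067.
Error variance = 899.887 − 635.913 = 263.975; SEM = √263.975 = 16.247.

16.247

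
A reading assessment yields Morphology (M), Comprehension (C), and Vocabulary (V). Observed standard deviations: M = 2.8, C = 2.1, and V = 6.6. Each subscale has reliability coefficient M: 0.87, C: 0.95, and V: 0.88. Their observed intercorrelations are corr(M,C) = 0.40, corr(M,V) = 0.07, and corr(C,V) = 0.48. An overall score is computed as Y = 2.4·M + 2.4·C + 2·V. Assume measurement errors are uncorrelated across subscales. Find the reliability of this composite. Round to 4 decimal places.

Var(Y) = 2.4²·2.8² + 2.4²·2.1² + 2²·6.6² + 2·[5.76·2.8·2.1·0.40 + 4.8·2.8·6.6·0.07 + 4.8·2.1·6.6·0.48] = 244.8 + 103.38 = 348.18.
Under uncorrelated errors the observed covariances equal the true-score covariances, so only the own-variance terms attenuate.
True-score variance = [2.4²·2.8²·0.87 + 2.4²·2.1²·0.95 + 2²·6.6²·0.88] + 103.38 = 216.751 + 103.38 = 320.131.
Reliability = 320.131 / 348.18 = 0.9194.

0.9194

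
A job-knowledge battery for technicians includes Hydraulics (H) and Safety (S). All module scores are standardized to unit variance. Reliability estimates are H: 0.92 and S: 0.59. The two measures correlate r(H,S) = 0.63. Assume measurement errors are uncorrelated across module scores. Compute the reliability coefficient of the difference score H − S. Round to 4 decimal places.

0.3378

Var(H−S) = 1 + 1 − 2·0.63 = 2 − 1.26 = 0.74.
With uncorrelated errors the cross-covariances are all true-score covariance, so they carry over unchanged; only the diagonal terms shrink to ρᵢσᵢ².
True-score variance = [0.92 + 0.59] − 1.26 = 1.51 − 1.26 = 0.25.
Reliability = 0.25 / 0.74 = 0.3378.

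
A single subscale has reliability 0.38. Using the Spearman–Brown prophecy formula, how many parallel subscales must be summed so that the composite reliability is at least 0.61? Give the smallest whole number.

3

k ≥ ρ*(1−ρ₁)/(ρ₁(1−ρ*)) = 0.61·0.62 / (0.38·0.39) = 2.552.
Smallest integer k = 3.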